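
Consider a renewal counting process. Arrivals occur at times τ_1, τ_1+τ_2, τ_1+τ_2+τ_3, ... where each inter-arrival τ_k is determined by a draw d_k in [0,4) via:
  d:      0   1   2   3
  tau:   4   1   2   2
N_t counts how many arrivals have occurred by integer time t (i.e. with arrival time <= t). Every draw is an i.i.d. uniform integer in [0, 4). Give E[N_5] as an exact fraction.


Inter-arrival values over d=0..3: [4, 1, 2, 2]
Each d has probability 1/4, so the pmf of τ is: f(1) = 1/4, f(2) = 1/2, f(4) = 1/4
Renewal equation for m(n) = E[N_n]: condition on τ_1 = k (if k <= n, one arrival plus a fresh copy on the remaining n−k steps): m(n) = F(n) + Σ_{k<=n} f(k)·m(n−k), where F(n) = P(τ <= n) and m(0) = 0
m(1) = F(1) = 1/4
m(2) = F(2) + f(1)·m(1) = 3/4 + 1/4·1/4 = 13/16
m(3) = F(3) + f(1)·m(2) + f(2)·m(1) = 3/4 + 1/4·13/16 + 1/2·1/4 = 69/64
m(4) = F(4) + f(1)·m(3) + f(2)·m(2) = 1 + 1/4·69/64 + 1/2·13/16 = 429/256
m(5) = F(5) + f(1)·m(4) + f(2)·m(3) + f(4)·m(1) = 1 + 1/4·429/256 + 1/2·69/64 + 1/4·1/4 = 2069/1024
E[N_5] = m(5) = 2069/1024

2069/1024


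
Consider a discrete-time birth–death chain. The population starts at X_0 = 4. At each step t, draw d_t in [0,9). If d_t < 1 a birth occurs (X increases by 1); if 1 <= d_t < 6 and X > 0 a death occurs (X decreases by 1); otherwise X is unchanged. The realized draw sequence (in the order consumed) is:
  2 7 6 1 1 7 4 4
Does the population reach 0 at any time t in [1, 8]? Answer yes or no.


t=0: X=4, d=2 → death, X_1=3
t=1: X=3, d=7 → hold, X_2=3
t=2: X=3, d=6 → hold, X_3=3
t=3: X=3, d=1 → death, X_4=2
t=4: X=2, d=1 → death, X_5=1
t=5: X=1, d=7 → hold, X_6=1
t=6: X=1, d=4 → death, X_7=0
t=7: X=0, d=4 → hold, X_8=0

yes


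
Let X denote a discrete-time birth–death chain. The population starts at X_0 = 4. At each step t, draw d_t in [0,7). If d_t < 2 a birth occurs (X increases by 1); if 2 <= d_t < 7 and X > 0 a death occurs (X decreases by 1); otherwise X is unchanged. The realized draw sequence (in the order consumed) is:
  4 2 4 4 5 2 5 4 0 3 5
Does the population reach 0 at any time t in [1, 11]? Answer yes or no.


t=0: X=4, d=4 → death, X_1=3
t=1: X=3, d=2 → death, X_2=2
t=2: X=2, d=4 → death, X_3=1
t=3: X=1, d=4 → death, X_4=0
t=4: X=0, d=5 → hold, X_5=0
t=5: X=0, d=2 → hold, X_6=0
t=6: X=0, d=5 → hold, X_7=0
t=7: X=0, d=4 → hold, X_8=0
t=8: X=0, d=0 → birth, X_9=1
t=9: X=1, d=3 → death, X_10=0
t=10: X=0, d=5 → hold, X_11=0

yes


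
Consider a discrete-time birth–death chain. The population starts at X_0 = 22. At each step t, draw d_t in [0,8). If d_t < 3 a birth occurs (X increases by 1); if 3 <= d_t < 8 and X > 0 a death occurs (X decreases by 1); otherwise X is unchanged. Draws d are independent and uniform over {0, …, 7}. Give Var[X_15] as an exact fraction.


X can drop by at most 1 per step and X_0 = 22 > T = 15, so X_t >= 22 − t >= 7 > 0 for every t <= 15: the floor at 0 (the 'and X > 0' condition) never binds. Hence X_15 = X_0 + Σ_{t<15} Y_t with i.i.d. increments Y_t = y(d_t) ∈ {+1, −1, 0}.
Outcome values over d=0..7: [1, 1, 1, -1, -1, -1, -1, -1]
Σy = -2, Σy² = 8, M = 8
μ = -2/8 = -1/4,  σ² = 8/8 − (-1/4)² = 15/16
Independent increments: Var[X_15] = 15·σ² = 15·(15/16) = 225/16

225/16


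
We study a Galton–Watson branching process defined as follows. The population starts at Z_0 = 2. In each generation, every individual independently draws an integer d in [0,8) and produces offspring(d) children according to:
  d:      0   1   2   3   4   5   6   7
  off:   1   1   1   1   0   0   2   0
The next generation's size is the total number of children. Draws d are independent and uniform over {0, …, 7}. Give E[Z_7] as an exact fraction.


Outcome values over d=0..7: [1, 1, 1, 1, 0, 0, 2, 0]
Σy = 6, Σy² = 8, M = 8
μ = 6/8 = 3/4,  σ² = 8/8 − (3/4)² = 7/16
E[Z_0] = 2
E[Z_1] = 3/4·E[Z_0] = 3/2
E[Z_2] = 3/4·E[Z_1] = 9/8
E[Z_3] = 3/4·E[Z_2] = 27/32
E[Z_4] = 3/4·E[Z_3] = 81/128
E[Z_5] = 3/4·E[Z_4] = 243/512
E[Z_6] = 3/4·E[Z_5] = 729/2048
E[Z_7] = 3/4·E[Z_6] = 2187/8192

2187/8192


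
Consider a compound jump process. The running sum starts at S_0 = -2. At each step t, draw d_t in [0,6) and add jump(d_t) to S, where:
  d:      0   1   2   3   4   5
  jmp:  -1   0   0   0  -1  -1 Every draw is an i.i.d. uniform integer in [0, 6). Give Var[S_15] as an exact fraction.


15/4

Outcome values over d=0..5: [-1, 0, 0, 0, -1, -1]
Σy = -3, Σy² = 3, M = 6
μ = -3/6 = -1/2,  σ² = 3/6 − (-1/2)² = 1/4
Independent increments: Var[S_15] = 15·σ² = 15·(1/4) = 15/4


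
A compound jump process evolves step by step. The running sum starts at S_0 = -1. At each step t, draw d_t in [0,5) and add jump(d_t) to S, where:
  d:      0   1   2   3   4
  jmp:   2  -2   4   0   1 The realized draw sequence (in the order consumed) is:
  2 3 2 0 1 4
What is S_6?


t=0: S=-1, d=2, jump=4, S_1=3
t=1: S=3, d=3, jump=0, S_2=3
t=2: S=3, d=2, jump=4, S_3=7
t=3: S=7, d=0, jump=2, S_4=9
t=4: S=9, d=1, jump=-2, S_5=7
t=5: S=7, d=4, jump=1, S_6=8

8


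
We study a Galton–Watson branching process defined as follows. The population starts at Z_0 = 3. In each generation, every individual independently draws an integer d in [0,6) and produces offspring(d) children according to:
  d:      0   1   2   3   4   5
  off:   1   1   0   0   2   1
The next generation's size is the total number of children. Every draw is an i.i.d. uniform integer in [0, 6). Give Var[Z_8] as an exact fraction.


Outcome values over d=0..5: [1, 1, 0, 0, 2, 1]
Σy = 5, Σy² = 7, M = 6
μ = 5/6 = 5/6,  σ² = 7/6 − (5/6)² = 17/36
V_0 = 0, E_0 = 3
V_1 = 17/36·E_0 + (5/6)²·V_0 = 17/12;  E_1 = 5/2
V_2 = 17/36·E_1 + (5/6)²·V_1 = 935/432;  E_2 = 25/12
V_3 = 17/36·E_2 + (5/6)²·V_2 = 38675/15552;  E_3 = 125/72
V_4 = 17/36·E_3 + (5/6)²·V_3 = 1425875/559872;  E_4 = 625/432
V_5 = 17/36·E_4 + (5/6)²·V_4 = 49416875/20155392;  E_5 = 3125/2592
V_6 = 17/36·E_5 + (5/6)²·V_5 = 1648521875/725594112;  E_6 = 15625/15552
V_7 = 17/36·E_6 + (5/6)²·V_6 = 53606046875/26121388032;  E_7 = 78125/93312
V_8 = 17/36·E_7 + (5/6)²·V_7 = 1711941171875/940369969152;  E_8 = 390625/559872

1711941171875/940369969152


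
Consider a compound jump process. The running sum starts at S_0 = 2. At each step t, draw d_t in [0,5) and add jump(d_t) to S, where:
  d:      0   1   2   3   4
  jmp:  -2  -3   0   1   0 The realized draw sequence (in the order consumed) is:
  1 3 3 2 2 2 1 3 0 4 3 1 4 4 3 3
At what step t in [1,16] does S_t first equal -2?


t=0: S=2, d=1, jump=-3, S_1=-1
t=1: S=-1, d=3, jump=1, S_2=0
t=2: S=0, d=3, jump=1, S_3=1
t=3: S=1, d=2, jump=0, S_4=1
t=4: S=1, d=2, jump=0, S_5=1
t=5: S=1, d=2, jump=0, S_6=1
t=6: S=1, d=1, jump=-3, S_7=-2
t=7: S=-2, d=3, jump=1, S_8=-1
t=8: S=-1, d=0, jump=-2, S_9=-3
t=9: S=-3, d=4, jump=0, S_10=-3
t=10: S=-3, d=3, jump=1, S_11=-2
t=11: S=-2, d=1, jump=-3, S_12=-5
t=12: S=-5, d=4, jump=0, S_13=-5
t=13: S=-5, d=4, jump=0, S_14=-5
t=14: S=-5, d=3, jump=1, S_15=-4
t=15: S=-4, d=3, jump=1, S_16=-3

7


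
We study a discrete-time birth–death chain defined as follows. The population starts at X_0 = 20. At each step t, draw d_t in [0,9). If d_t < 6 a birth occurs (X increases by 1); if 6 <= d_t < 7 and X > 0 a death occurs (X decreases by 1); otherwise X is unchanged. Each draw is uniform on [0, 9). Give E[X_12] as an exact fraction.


80/3

X can drop by at most 1 per step and X_0 = 20 > T = 12, so X_t >= 20 − t >= 8 > 0 for every t <= 12: the floor at 0 (the 'and X > 0' condition) never binds. Hence X_12 = X_0 + Σ_{t<12} Y_t with i.i.d. increments Y_t = y(d_t) ∈ {+1, −1, 0}.
Outcome values over d=0..8: [1, 1, 1, 1, 1, 1, -1, 0, 0]
Σy = 5, Σy² = 7, M = 9
μ = 5/9 = 5/9,  σ² = 7/9 − (5/9)² = 38/81
E[X_12] = 20 + 12·(5/9) = 80/3


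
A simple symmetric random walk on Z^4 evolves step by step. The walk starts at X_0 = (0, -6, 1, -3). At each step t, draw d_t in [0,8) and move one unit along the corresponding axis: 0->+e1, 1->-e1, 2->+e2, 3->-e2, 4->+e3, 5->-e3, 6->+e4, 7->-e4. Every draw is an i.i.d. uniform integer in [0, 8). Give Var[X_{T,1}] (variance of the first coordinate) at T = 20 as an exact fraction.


5

Outcome values over d=0..7: [1, -1, 0, 0, 0, 0, 0, 0]
Σy = 0, Σy² = 2, M = 8
μ = 0/8 = 0,  σ² = 2/8 − (0)² = 1/4
Independent increments: Var[X_20] = 20·σ² = 20·(1/4) = 5


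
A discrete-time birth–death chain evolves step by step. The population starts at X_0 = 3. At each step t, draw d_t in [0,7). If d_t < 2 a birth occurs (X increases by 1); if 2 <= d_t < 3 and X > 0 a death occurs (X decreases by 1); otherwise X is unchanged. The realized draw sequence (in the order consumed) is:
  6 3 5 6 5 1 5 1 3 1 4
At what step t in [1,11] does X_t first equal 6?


10

t=0: X=3, d=6 → hold, X_1=3
t=1: X=3, d=3 → hold, X_2=3
t=2: X=3, d=5 → hold, X_3=3
t=3: X=3, d=6 → hold, X_4=3
t=4: X=3, d=5 → hold, X_5=3
t=5: X=3, d=1 → birth, X_6=4
t=6: X=4, d=5 → hold, X_7=4
t=7: X=4, d=1 → birth, X_8=5
t=8: X=5, d=3 → hold, X_9=5
t=9: X=5, d=1 → birth, X_10=6
t=10: X=6, d=4 → hold, X_11=6


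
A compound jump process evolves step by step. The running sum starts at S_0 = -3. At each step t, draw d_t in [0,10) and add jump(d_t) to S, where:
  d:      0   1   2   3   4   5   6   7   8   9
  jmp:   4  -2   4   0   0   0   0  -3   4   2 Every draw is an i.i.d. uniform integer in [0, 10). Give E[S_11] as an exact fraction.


69/10

Outcome values over d=0..9: [4, -2, 4, 0, 0, 0, 0, -3, 4, 2]
Σy = 9, Σy² = 65, M = 10
μ = 9/10 = 9/10,  σ² = 65/10 − (9/10)² = 569/100
E[S_11] = -3 + 11·(9/10) = 69/10


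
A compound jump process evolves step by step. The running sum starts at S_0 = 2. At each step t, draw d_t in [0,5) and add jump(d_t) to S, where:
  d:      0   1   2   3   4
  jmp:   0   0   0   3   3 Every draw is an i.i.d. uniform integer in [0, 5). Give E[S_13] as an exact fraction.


Outcome values over d=0..4: [0, 0, 0, 3, 3]
Σy = 6, Σy² = 18, M = 5
μ = 6/5 = 6/5,  σ² = 18/5 − (6/5)² = 54/25
E[S_13] = 2 + 13·(6/5) = 88/5

88/5


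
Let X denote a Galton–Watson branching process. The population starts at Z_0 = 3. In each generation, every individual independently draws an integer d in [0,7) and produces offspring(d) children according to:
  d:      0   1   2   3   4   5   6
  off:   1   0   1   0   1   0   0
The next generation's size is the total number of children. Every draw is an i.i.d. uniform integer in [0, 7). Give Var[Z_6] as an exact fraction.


255704040/13841287201

Outcome values over d=0..6: [1, 0, 1, 0, 1, 0, 0]
Σy = 3, Σy² = 3, M = 7
μ = 3/7 = 3/7,  σ² = 3/7 − (3/7)² = 12/49
V_0 = 0, E_0 = 3
V_1 = 12/49·E_0 + (3/7)²·V_0 = 36/49;  E_1 = 9/7
V_2 = 12/49·E_1 + (3/7)²·V_1 = 1080/2401;  E_2 = 27/49
V_3 = 12/49·E_2 + (3/7)²·V_2 = 25596/117649;  E_3 = 81/343
V_4 = 12/49·E_3 + (3/7)²·V_3 = 563760/5764801;  E_4 = 243/2401
V_5 = 12/49·E_4 + (3/7)²·V_4 = 12075156/282475249;  E_5 = 729/16807
V_6 = 12/49·E_5 + (3/7)²·V_5 = 255704040/13841287201;  E_6 = 2187/117649


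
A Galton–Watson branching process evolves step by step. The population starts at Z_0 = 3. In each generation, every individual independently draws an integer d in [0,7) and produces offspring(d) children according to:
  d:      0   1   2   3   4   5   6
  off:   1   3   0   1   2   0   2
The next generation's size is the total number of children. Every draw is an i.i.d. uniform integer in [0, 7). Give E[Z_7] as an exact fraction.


14348907/823543

Outcome values over d=0..6: [1, 3, 0, 1, 2, 0, 2]
Σy = 9, Σy² = 19, M = 7
μ = 9/7 = 9/7,  σ² = 19/7 − (9/7)² = 52/49
E[Z_0] = 3
E[Z_1] = 9/7·E[Z_0] = 27/7
E[Z_2] = 9/7·E[Z_1] = 243/49
E[Z_3] = 9/7·E[Z_2] = 2187/343
E[Z_4] = 9/7·E[Z_3] = 19683/2401
E[Z_5] = 9/7·E[Z_4] = 177147/16807
E[Z_6] = 9/7·E[Z_5] = 1594323/117649
E[Z_7] = 9/7·E[Z_6] = 14348907/823543


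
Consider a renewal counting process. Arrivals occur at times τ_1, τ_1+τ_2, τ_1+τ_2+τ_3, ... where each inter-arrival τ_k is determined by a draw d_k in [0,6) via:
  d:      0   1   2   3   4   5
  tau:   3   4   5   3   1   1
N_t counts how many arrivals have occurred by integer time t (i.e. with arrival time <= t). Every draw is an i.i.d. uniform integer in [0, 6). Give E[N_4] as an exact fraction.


197/162

Inter-arrival values over d=0..5: [3, 4, 5, 3, 1, 1]
Each d has probability 1/6, so the pmf of τ is: f(1) = 1/3, f(3) = 1/3, f(4) = 1/6, f(5) = 1/6
Renewal equation for m(n) = E[N_n]: condition on τ_1 = k (if k <= n, one arrival plus a fresh copy on the remaining n−k steps): m(n) = F(n) + Σ_{k<=n} f(k)·m(n−k), where F(n) = P(τ <= n) and m(0) = 0
m(1) = F(1) = 1/3
m(2) = F(2) + f(1)·m(1) = 1/3 + 1/3·1/3 = 4/9
m(3) = F(3) + f(1)·m(2) = 2/3 + 1/3·4/9 = 22/27
m(4) = F(4) + f(1)·m(3) + f(3)·m(1) = 5/6 + 1/3·22/27 + 1/3·1/3 = 197/162
E[N_4] = m(4) = 197/162


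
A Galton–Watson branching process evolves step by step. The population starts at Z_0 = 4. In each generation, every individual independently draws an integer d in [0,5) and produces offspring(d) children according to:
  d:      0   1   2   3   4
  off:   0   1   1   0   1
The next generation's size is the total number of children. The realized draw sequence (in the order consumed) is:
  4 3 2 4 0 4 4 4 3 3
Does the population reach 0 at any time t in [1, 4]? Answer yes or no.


yes

gen 0: Z_0=4, draws=[4, 3, 2, 4], offspring=[1, 0, 1, 1], Z_1=3
gen 1: Z_1=3, draws=[0, 4, 4], offspring=[0, 1, 1], Z_2=2
gen 2: Z_2=2, draws=[4, 3], offspring=[1, 0], Z_3=1
gen 3: Z_3=1, draws=[3], offspring=[0], Z_4=0


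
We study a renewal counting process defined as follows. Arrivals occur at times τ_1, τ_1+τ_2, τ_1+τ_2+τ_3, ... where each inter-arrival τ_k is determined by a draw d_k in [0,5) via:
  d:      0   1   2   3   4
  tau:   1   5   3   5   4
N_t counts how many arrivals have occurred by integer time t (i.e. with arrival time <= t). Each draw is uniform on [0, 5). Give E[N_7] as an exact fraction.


126906/78125

Inter-arrival values over d=0..4: [1, 5, 3, 5, 4]
Each d has probability 1/5, so the pmf of τ is: f(1) = 1/5, f(3) = 1/5, f(4) = 1/5, f(5) = 2/5
Renewal equation for m(n) = E[N_n]: condition on τ_1 = k (if k <= n, one arrival plus a fresh copy on the remaining n−k steps): m(n) = F(n) + Σ_{k<=n} f(k)·m(n−k), where F(n) = P(τ <= n) and m(0) = 0
m(1) = F(1) = 1/5
m(2) = F(2) + f(1)·m(1) = 1/5 + 1/5·1/5 = 6/25
m(3) = F(3) + f(1)·m(2) = 2/5 + 1/5·6/25 = 56/125
m(4) = F(4) + f(1)·m(3) + f(3)·m(1) = 3/5 + 1/5·56/125 + 1/5·1/5 = 456/625
m(5) = F(5) + f(1)·m(4) + f(3)·m(2) + f(4)·m(1) = 1 + 1/5·456/625 + 1/5·6/25 + 1/5·1/5 = 3856/3125
m(6) = F(6) + f(1)·m(5) + f(3)·m(3) + f(4)·m(2) + f(5)·m(1) = 1 + 1/5·3856/3125 + 1/5·56/125 + 1/5·6/25 + 2/5·1/5 = 22881/15625
m(7) = F(7) + f(1)·m(6) + f(3)·m(4) + f(4)·m(3) + f(5)·m(2) = 1 + 1/5·22881/15625 + 1/5·456/625 + 1/5·56/125 + 2/5·6/25 = 126906/78125
E[N_7] = m(7) = 126906/78125


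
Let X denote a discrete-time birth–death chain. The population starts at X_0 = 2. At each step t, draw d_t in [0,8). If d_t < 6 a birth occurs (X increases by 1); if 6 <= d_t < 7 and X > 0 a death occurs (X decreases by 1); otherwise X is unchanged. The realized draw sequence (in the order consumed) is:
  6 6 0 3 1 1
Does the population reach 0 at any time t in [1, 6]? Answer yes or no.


t=0: X=2, d=6 → death, X_1=1
t=1: X=1, d=6 → death, X_2=0
t=2: X=0, d=0 → birth, X_3=1
t=3: X=1, d=3 → birth, X_4=2
t=4: X=2, d=1 → birth, X_5=3
t=5: X=3, d=1 → birth, X_6=4

yes


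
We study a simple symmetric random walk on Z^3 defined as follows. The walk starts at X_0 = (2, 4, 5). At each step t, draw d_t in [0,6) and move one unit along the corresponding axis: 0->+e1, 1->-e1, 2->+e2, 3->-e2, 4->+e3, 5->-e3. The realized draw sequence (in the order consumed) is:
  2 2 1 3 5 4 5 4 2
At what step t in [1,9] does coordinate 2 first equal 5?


1

t=0: X=(2, 4, 5), d=2 → +e2, X_1=(2, 5, 5)
t=1: X=(2, 5, 5), d=2 → +e2, X_2=(2, 6, 5)
t=2: X=(2, 6, 5), d=1 → -e1, X_3=(1, 6, 5)
t=3: X=(1, 6, 5), d=3 → -e2, X_4=(1, 5, 5)
t=4: X=(1, 5, 5), d=5 → -e3, X_5=(1, 5, 4)
t=5: X=(1, 5, 4), d=4 → +e3, X_6=(1, 5, 5)
t=6: X=(1, 5, 5), d=5 → -e3, X_7=(1, 5, 4)
t=7: X=(1, 5, 4), d=4 → +e3, X_8=(1, 5, 5)
t=8: X=(1, 5, 5), d=2 → +e2, X_9=(1, 6, 5)


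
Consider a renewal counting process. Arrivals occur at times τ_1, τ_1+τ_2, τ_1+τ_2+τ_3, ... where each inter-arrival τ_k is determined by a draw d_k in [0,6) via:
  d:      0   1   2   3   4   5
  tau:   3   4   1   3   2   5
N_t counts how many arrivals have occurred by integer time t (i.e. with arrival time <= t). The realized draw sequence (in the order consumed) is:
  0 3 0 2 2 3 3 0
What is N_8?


2

draw d_1=0: τ_1=3, arrival time A_1=3
draw d_2=3: τ_2=3, arrival time A_2=6
draw d_3=0: τ_3=3, arrival time A_3=9
draw d_4=2: τ_4=1, arrival time A_4=10
draw d_5=2: τ_5=1, arrival time A_5=11
draw d_6=3: τ_6=3, arrival time A_6=14
draw d_7=3: τ_7=3, arrival time A_7=17
draw d_8=0: τ_8=3, arrival time A_8=20
N_t over t=0..8: 0:0 1:0 2:0 3:1 4:1 5:1 6:2 7:2 8:2


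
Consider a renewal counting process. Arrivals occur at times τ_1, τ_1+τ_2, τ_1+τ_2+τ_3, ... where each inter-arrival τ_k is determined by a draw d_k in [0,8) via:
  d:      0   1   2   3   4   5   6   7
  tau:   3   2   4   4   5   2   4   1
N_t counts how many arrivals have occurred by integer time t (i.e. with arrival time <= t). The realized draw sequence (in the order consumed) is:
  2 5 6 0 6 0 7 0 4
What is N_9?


2

draw d_1=2: τ_1=4, arrival time A_1=4
draw d_2=5: τ_2=2, arrival time A_2=6
draw d_3=6: τ_3=4, arrival time A_3=10
draw d_4=0: τ_4=3, arrival time A_4=13
draw d_5=6: τ_5=4, arrival time A_5=17
draw d_6=0: τ_6=3, arrival time A_6=20
draw d_7=7: τ_7=1, arrival time A_7=21
draw d_8=0: τ_8=3, arrival time A_8=24
draw d_9=4: τ_9=5, arrival time A_9=29
N_t over t=0..9: 0:0 1:0 2:0 3:0 4:1 5:1 6:2 7:2 8:2 9:2


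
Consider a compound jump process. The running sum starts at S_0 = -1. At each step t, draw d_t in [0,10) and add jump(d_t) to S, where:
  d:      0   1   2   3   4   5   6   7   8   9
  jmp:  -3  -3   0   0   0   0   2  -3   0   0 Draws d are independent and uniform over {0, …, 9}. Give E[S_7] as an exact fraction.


-59/10

Outcome values over d=0..9: [-3, -3, 0, 0, 0, 0, 2, -3, 0, 0]
Σy = -7, Σy² = 31, M = 10
μ = -7/10 = -7/10,  σ² = 31/10 − (-7/10)² = 261/100
E[S_7] = -1 + 7·(-7/10) = -59/10


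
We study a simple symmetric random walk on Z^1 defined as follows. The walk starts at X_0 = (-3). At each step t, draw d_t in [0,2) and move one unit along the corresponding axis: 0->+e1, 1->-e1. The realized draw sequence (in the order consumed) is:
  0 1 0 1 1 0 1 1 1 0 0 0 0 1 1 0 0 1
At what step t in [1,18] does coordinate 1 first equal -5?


8

t=0: X=(-3), d=0 → +e1, X_1=(-2)
t=1: X=(-2), d=1 → -e1, X_2=(-3)
t=2: X=(-3), d=0 → +e1, X_3=(-2)
t=3: X=(-2), d=1 → -e1, X_4=(-3)
t=4: X=(-3), d=1 → -e1, X_5=(-4)
t=5: X=(-4), d=0 → +e1, X_6=(-3)
t=6: X=(-3), d=1 → -e1, X_7=(-4)
t=7: X=(-4), d=1 → -e1, X_8=(-5)
t=8: X=(-5), d=1 → -e1, X_9=(-6)
t=9: X=(-6), d=0 → +e1, X_10=(-5)
t=10: X=(-5), d=0 → +e1, X_11=(-4)
t=11: X=(-4), d=0 → +e1, X_12=(-3)
t=12: X=(-3), d=0 → +e1, X_13=(-2)
t=13: X=(-2), d=1 → -e1, X_14=(-3)
t=14: X=(-3), d=1 → -e1, X_15=(-4)
t=15: X=(-4), d=0 → +e1, X_16=(-3)
t=16: X=(-3), d=0 → +e1, X_17=(-2)
t=17: X=(-2), d=1 → -e1, X_18=(-3)


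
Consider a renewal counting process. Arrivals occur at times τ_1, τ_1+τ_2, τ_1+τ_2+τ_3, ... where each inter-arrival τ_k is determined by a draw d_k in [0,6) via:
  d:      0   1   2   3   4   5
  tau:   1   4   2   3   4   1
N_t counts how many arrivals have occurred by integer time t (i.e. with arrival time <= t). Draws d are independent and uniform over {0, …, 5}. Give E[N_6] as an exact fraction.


12953/5832

Inter-arrival values over d=0..5: [1, 4, 2, 3, 4, 1]
Each d has probability 1/6, so the pmf of τ is: f(1) = 1/3, f(2) = 1/6, f(3) = 1/6, f(4) = 1/3
Renewal equation for m(n) = E[N_n]: condition on τ_1 = k (if k <= n, one arrival plus a fresh copy on the remaining n−k steps): m(n) = F(n) + Σ_{k<=n} f(k)·m(n−k), where F(n) = P(τ <= n) and m(0) = 0
m(1) = F(1) = 1/3
m(2) = F(2) + f(1)·m(1) = 1/2 + 1/3·1/3 = 11/18
m(3) = F(3) + f(1)·m(2) + f(2)·m(1) = 2/3 + 1/3·11/18 + 1/6·1/3 = 25/27
m(4) = F(4) + f(1)·m(3) + f(2)·m(2) + f(3)·m(1) = 1 + 1/3·25/27 + 1/6·11/18 + 1/6·1/3 = 475/324
m(5) = F(5) + f(1)·m(4) + f(2)·m(3) + f(3)·m(2) + f(4)·m(1) = 1 + 1/3·475/324 + 1/6·25/27 + 1/6·11/18 + 1/3·1/3 = 451/243
m(6) = F(6) + f(1)·m(5) + f(2)·m(4) + f(3)·m(3) + f(4)·m(2) = 1 + 1/3·451/243 + 1/6·475/324 + 1/6·25/27 + 1/3·11/18 = 12953/5832
E[N_6] = m(6) = 12953/5832


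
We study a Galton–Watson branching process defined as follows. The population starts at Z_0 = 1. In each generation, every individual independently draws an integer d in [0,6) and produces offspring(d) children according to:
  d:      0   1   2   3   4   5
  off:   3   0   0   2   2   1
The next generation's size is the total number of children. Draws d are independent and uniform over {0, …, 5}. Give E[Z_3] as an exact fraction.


Outcome values over d=0..5: [3, 0, 0, 2, 2, 1]
Σy = 8, Σy² = 18, M = 6
μ = 8/6 = 4/3,  σ² = 18/6 − (4/3)² = 11/9
E[Z_0] = 1
E[Z_1] = 4/3·E[Z_0] = 4/3
E[Z_2] = 4/3·E[Z_1] = 16/9
E[Z_3] = 4/3·E[Z_2] = 64/27

64/27


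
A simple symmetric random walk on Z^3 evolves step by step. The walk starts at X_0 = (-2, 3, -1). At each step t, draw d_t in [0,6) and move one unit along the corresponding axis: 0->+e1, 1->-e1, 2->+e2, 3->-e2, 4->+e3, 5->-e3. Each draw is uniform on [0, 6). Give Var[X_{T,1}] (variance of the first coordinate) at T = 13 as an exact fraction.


13/3

Outcome values over d=0..5: [1, -1, 0, 0, 0, 0]
Σy = 0, Σy² = 2, M = 6
μ = 0/6 = 0,  σ² = 2/6 − (0)² = 1/3
Independent increments: Var[X_13] = 13·σ² = 13·(1/3) = 13/3


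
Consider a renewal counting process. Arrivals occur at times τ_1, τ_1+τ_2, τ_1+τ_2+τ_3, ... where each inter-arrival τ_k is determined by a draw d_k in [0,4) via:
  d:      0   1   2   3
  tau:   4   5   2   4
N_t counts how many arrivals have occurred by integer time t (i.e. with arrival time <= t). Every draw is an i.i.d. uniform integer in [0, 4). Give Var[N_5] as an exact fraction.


15/256

Inter-arrival values over d=0..3: [4, 5, 2, 4]
Each d has probability 1/4, so the pmf of τ is: f(2) = 1/4, f(4) = 1/2, f(5) = 1/4
Let p_n(j) = P(N_n = j), with p_0 = [1]. Condition on τ_1: p_n(0) = P(τ > n), and for j >= 1, p_n(j) = Σ_{k<=n} f(k)·p_{n−k}(j−1)
p_1 = [1]  (j = 0)
p_2 = [3/4, 1/4]  (j = 0..1)
p_3 = [3/4, 1/4]  (j = 0..1)
p_4 = [1/4, 11/16, 1/16]  (j = 0..2)
p_5 = [0, 15/16, 1/16]  (j = 0..2)
E[N_5] = Σ j·p_5(j) = 17/16;  E[N_5²] = Σ j²·p_5(j) = 19/16
Var[N_5] = 19/16 − (17/16)² = 15/256


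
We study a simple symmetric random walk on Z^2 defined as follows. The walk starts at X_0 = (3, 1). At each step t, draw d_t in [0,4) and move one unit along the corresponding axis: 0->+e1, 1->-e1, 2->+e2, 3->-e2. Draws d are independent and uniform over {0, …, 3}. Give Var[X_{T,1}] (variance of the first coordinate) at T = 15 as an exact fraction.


15/2

Outcome values over d=0..3: [1, -1, 0, 0]
Σy = 0, Σy² = 2, M = 4
μ = 0/4 = 0,  σ² = 2/4 − (0)² = 1/2
Independent increments: Var[X_15] = 15·σ² = 15·(1/2) = 15/2


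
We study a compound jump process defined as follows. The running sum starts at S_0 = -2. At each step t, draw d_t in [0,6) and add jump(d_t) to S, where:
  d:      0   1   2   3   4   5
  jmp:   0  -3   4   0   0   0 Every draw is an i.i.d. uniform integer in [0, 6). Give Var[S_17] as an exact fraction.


Outcome values over d=0..5: [0, -3, 4, 0, 0, 0]
Σy = 1, Σy² = 25, M = 6
μ = 1/6 = 1/6,  σ² = 25/6 − (1/6)² = 149/36
Independent increments: Var[S_17] = 17·σ² = 17·(149/36) = 2533/36

2533/36


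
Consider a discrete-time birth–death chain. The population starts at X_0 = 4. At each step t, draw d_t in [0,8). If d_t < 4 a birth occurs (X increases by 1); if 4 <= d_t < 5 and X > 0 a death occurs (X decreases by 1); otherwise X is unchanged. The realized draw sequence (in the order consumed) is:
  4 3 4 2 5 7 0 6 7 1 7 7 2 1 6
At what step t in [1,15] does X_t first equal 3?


t=0: X=4, d=4 → death, X_1=3
t=1: X=3, d=3 → birth, X_2=4
t=2: X=4, d=4 → death, X_3=3
t=3: X=3, d=2 → birth, X_4=4
t=4: X=4, d=5 → hold, X_5=4
t=5: X=4, d=7 → hold, X_6=4
t=6: X=4, d=0 → birth, X_7=5
t=7: X=5, d=6 → hold, X_8=5
t=8: X=5, d=7 → hold, X_9=5
t=9: X=5, d=1 → birth, X_10=6
t=10: X=6, d=7 → hold, X_11=6
t=11: X=6, d=7 → hold, X_12=6
t=12: X=6, d=2 → birth, X_13=7
t=13: X=7, d=1 → birth, X_14=8
t=14: X=8, d=6 → hold, X_15=8

1


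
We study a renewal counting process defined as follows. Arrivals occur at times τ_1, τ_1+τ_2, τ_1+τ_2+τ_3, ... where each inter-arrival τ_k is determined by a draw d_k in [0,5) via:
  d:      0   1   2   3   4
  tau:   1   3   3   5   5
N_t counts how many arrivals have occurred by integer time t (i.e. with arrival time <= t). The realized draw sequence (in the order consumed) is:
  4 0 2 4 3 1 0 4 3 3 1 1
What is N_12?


3

draw d_1=4: τ_1=5, arrival time A_1=5
draw d_2=0: τ_2=1, arrival time A_2=6
draw d_3=2: τ_3=3, arrival time A_3=9
draw d_4=4: τ_4=5, arrival time A_4=14
draw d_5=3: τ_5=5, arrival time A_5=19
draw d_6=1: τ_6=3, arrival time A_6=22
draw d_7=0: τ_7=1, arrival time A_7=23
draw d_8=4: τ_8=5, arrival time A_8=28
draw d_9=3: τ_9=5, arrival time A_9=33
draw d_10=3: τ_10=5, arrival time A_10=38
draw d_11=1: τ_11=3, arrival time A_11=41
draw d_12=1: τ_12=3, arrival time A_12=44
N_t over t=0..12: 0:0 1:0 2:0 3:0 4:0 5:1 6:2 7:2 8:2 9:3 10:3 11:3 12:3


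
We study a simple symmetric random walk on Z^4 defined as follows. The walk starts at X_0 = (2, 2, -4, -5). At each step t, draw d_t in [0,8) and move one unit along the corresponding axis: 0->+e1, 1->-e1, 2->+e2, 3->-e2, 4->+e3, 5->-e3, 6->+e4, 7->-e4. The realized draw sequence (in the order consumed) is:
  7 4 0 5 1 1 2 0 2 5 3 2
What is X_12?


t=0: X=(2, 2, -4, -5), d=7 → -e4, X_1=(2, 2, -4, -6)
t=1: X=(2, 2, -4, -6), d=4 → +e3, X_2=(2, 2, -3, -6)
t=2: X=(2, 2, -3, -6), d=0 → +e1, X_3=(3, 2, -3, -6)
t=3: X=(3, 2, -3, -6), d=5 → -e3, X_4=(3, 2, -4, -6)
t=4: X=(3, 2, -4, -6), d=1 → -e1, X_5=(2, 2, -4, -6)
t=5: X=(2, 2, -4, -6), d=1 → -e1, X_6=(1, 2, -4, -6)
t=6: X=(1, 2, -4, -6), d=2 → +e2, X_7=(1, 3, -4, -6)
t=7: X=(1, 3, -4, -6), d=0 → +e1, X_8=(2, 3, -4, -6)
t=8: X=(2, 3, -4, -6), d=2 → +e2, X_9=(2, 4, -4, -6)
t=9: X=(2, 4, -4, -6), d=5 → -e3, X_10=(2, 4, -5, -6)
t=10: X=(2, 4, -5, -6), d=3 → -e2, X_11=(2, 3, -5, -6)
t=11: X=(2, 3, -5, -6), d=2 → +e2, X_12=(2, 4, -5, -6)

(2, 4, -5, -6)


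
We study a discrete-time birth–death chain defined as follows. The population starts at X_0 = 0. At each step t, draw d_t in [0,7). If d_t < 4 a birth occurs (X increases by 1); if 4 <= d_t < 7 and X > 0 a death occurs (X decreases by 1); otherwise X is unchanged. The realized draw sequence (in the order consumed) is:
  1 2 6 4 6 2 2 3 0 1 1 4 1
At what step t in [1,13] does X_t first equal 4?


9

t=0: X=0, d=1 → birth, X_1=1
t=1: X=1, d=2 → birth, X_2=2
t=2: X=2, d=6 → death, X_3=1
t=3: X=1, d=4 → death, X_4=0
t=4: X=0, d=6 → hold, X_5=0
t=5: X=0, d=2 → birth, X_6=1
t=6: X=1, d=2 → birth, X_7=2
t=7: X=2, d=3 → birth, X_8=3
t=8: X=3, d=0 → birth, X_9=4
t=9: X=4, d=1 → birth, X_10=5
t=10: X=5, d=1 → birth, X_11=6
t=11: X=6, d=4 → death, X_12=5
t=12: X=5, d=1 → birth, X_13=6


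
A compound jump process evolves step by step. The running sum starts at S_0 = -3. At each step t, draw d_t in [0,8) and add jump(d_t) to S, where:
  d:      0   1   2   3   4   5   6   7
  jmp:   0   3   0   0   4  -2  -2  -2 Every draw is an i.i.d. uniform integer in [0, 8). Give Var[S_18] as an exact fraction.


Outcome values over d=0..7: [0, 3, 0, 0, 4, -2, -2, -2]
Σy = 1, Σy² = 37, M = 8
μ = 1/8 = 1/8,  σ² = 37/8 − (1/8)² = 295/64
Independent increments: Var[S_18] = 18·σ² = 18·(295/64) = 2655/32

2655/32


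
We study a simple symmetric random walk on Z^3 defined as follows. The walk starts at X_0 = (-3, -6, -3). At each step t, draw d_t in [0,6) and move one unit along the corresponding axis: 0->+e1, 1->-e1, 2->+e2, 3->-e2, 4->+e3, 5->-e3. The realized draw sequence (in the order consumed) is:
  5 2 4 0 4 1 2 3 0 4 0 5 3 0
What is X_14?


t=0: X=(-3, -6, -3), d=5 → -e3, X_1=(-3, -6, -4)
t=1: X=(-3, -6, -4), d=2 → +e2, X_2=(-3, -5, -4)
t=2: X=(-3, -5, -4), d=4 → +e3, X_3=(-3, -5, -3)
t=3: X=(-3, -5, -3), d=0 → +e1, X_4=(-2, -5, -3)
t=4: X=(-2, -5, -3), d=4 → +e3, X_5=(-2, -5, -2)
t=5: X=(-2, -5, -2), d=1 → -e1, X_6=(-3, -5, -2)
t=6: X=(-3, -5, -2), d=2 → +e2, X_7=(-3, -4, -2)
t=7: X=(-3, -4, -2), d=3 → -e2, X_8=(-3, -5, -2)
t=8: X=(-3, -5, -2), d=0 → +e1, X_9=(-2, -5, -2)
t=9: X=(-2, -5, -2), d=4 → +e3, X_10=(-2, -5, -1)
t=10: X=(-2, -5, -1), d=0 → +e1, X_11=(-1, -5, -1)
t=11: X=(-1, -5, -1), d=5 → -e3, X_12=(-1, -5, -2)
t=12: X=(-1, -5, -2), d=3 → -e2, X_13=(-1, -6, -2)
t=13: X=(-1, -6, -2), d=0 → +e1, X_14=(0, -6, -2)

(0, -6, -2)


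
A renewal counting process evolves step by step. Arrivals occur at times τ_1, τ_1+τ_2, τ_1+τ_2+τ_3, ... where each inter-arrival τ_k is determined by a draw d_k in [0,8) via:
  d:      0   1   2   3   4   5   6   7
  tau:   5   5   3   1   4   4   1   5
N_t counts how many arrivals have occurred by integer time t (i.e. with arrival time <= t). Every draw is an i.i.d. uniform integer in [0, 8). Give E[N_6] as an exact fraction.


Inter-arrival values over d=0..7: [5, 5, 3, 1, 4, 4, 1, 5]
Each d has probability 1/8, so the pmf of τ is: f(1) = 1/4, f(3) = 1/8, f(4) = 1/4, f(5) = 3/8
Renewal equation for m(n) = E[N_n]: condition on τ_1 = k (if k <= n, one arrival plus a fresh copy on the remaining n−k steps): m(n) = F(n) + Σ_{k<=n} f(k)·m(n−k), where F(n) = P(τ <= n) and m(0) = 0
m(1) = F(1) = 1/4
m(2) = F(2) + f(1)·m(1) = 1/4 + 1/4·1/4 = 5/16
m(3) = F(3) + f(1)·m(2) = 3/8 + 1/4·5/16 = 29/64
m(4) = F(4) + f(1)·m(3) + f(3)·m(1) = 5/8 + 1/4·29/64 + 1/8·1/4 = 197/256
m(5) = F(5) + f(1)·m(4) + f(3)·m(2) + f(4)·m(1) = 1 + 1/4·197/256 + 1/8·5/16 + 1/4·1/4 = 1325/1024
m(6) = F(6) + f(1)·m(5) + f(3)·m(3) + f(4)·m(2) + f(5)·m(1) = 1 + 1/4·1325/1024 + 1/8·29/64 + 1/4·5/16 + 3/8·1/4 = 6357/4096
E[N_6] = m(6) = 6357/4096

6357/4096


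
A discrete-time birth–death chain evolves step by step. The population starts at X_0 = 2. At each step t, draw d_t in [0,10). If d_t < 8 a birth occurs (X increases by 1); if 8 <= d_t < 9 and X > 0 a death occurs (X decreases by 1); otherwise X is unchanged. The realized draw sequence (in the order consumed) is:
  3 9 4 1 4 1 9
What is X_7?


t=0: X=2, d=3 → birth, X_1=3
t=1: X=3, d=9 → hold, X_2=3
t=2: X=3, d=4 → birth, X_3=4
t=3: X=4, d=1 → birth, X_4=5
t=4: X=5, d=4 → birth, X_5=6
t=5: X=6, d=1 → birth, X_6=7
t=6: X=7, d=9 → hold, X_7=7

7


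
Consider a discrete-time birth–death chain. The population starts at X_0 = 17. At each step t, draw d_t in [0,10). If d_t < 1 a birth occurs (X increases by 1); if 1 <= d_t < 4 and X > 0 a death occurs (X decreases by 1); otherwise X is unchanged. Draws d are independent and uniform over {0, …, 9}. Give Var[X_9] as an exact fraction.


X can drop by at most 1 per step and X_0 = 17 > T = 9, so X_t >= 17 − t >= 8 > 0 for every t <= 9: the floor at 0 (the 'and X > 0' condition) never binds. Hence X_9 = X_0 + Σ_{t<9} Y_t with i.i.d. increments Y_t = y(d_t) ∈ {+1, −1, 0}.
Outcome values over d=0..9: [1, -1, -1, -1, 0, 0, 0, 0, 0, 0]
Σy = -2, Σy² = 4, M = 10
μ = -2/10 = -1/5,  σ² = 4/10 − (-1/5)² = 9/25
Independent increments: Var[X_9] = 9·σ² = 9·(9/25) = 81/25

81/25


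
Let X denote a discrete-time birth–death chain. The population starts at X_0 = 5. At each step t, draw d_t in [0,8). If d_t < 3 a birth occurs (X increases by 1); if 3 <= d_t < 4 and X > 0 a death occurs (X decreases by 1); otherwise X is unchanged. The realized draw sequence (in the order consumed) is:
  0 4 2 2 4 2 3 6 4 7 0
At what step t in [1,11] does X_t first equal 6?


t=0: X=5, d=0 → birth, X_1=6
t=1: X=6, d=4 → hold, X_2=6
t=2: X=6, d=2 → birth, X_3=7
t=3: X=7, d=2 → birth, X_4=8
t=4: X=8, d=4 → hold, X_5=8
t=5: X=8, d=2 → birth, X_6=9
t=6: X=9, d=3 → death, X_7=8
t=7: X=8, d=6 → hold, X_8=8
t=8: X=8, d=4 → hold, X_9=8
t=9: X=8, d=7 → hold, X_10=8
t=10: X=8, d=0 → birth, X_11=9

1


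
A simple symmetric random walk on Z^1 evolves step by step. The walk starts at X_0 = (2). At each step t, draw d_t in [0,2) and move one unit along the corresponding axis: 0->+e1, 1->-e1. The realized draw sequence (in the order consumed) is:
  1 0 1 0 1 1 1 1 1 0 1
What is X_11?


t=0: X=(2), d=1 → -e1, X_1=(1)
t=1: X=(1), d=0 → +e1, X_2=(2)
t=2: X=(2), d=1 → -e1, X_3=(1)
t=3: X=(1), d=0 → +e1, X_4=(2)
t=4: X=(2), d=1 → -e1, X_5=(1)
t=5: X=(1), d=1 → -e1, X_6=(0)
t=6: X=(0), d=1 → -e1, X_7=(-1)
t=7: X=(-1), d=1 → -e1, X_8=(-2)
t=8: X=(-2), d=1 → -e1, X_9=(-3)
t=9: X=(-3), d=0 → +e1, X_10=(-2)
t=10: X=(-2), d=1 → -e1, X_11=(-3)

(-3)


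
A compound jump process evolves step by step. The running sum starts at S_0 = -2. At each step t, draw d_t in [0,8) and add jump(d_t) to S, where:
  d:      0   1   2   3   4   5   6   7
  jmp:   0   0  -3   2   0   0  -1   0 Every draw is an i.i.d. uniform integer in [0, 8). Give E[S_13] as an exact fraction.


-21/4

Outcome values over d=0..7: [0, 0, -3, 2, 0, 0, -1, 0]
Σy = -2, Σy² = 14, M = 8
μ = -2/8 = -1/4,  σ² = 14/8 − (-1/4)² = 27/16
E[S_13] = -2 + 13·(-1/4) = -21/4


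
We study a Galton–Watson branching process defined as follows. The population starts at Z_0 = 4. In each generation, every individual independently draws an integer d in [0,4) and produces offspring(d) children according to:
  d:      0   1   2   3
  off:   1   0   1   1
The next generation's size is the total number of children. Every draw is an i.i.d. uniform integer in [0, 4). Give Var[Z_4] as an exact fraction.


14175/16384

Outcome values over d=0..3: [1, 0, 1, 1]
Σy = 3, Σy² = 3, M = 4
μ = 3/4 = 3/4,  σ² = 3/4 − (3/4)² = 3/16
V_0 = 0, E_0 = 4
V_1 = 3/16·E_0 + (3/4)²·V_0 = 3/4;  E_1 = 3
V_2 = 3/16·E_1 + (3/4)²·V_1 = 63/64;  E_2 = 9/4
V_3 = 3/16·E_2 + (3/4)²·V_2 = 999/1024;  E_3 = 27/16
V_4 = 3/16·E_3 + (3/4)²·V_3 = 14175/16384;  E_4 = 81/64


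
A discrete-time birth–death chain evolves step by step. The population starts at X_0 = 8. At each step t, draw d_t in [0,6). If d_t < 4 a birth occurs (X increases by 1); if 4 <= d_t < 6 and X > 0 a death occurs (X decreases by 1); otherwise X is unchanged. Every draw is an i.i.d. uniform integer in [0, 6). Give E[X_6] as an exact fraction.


10

X can drop by at most 1 per step and X_0 = 8 > T = 6, so X_t >= 8 − t >= 2 > 0 for every t <= 6: the floor at 0 (the 'and X > 0' condition) never binds. Hence X_6 = X_0 + Σ_{t<6} Y_t with i.i.d. increments Y_t = y(d_t) ∈ {+1, −1, 0}.
Outcome values over d=0..5: [1, 1, 1, 1, -1, -1]
Σy = 2, Σy² = 6, M = 6
μ = 2/6 = 1/3,  σ² = 6/6 − (1/3)² = 8/9
E[X_6] = 8 + 6·(1/3) = 10


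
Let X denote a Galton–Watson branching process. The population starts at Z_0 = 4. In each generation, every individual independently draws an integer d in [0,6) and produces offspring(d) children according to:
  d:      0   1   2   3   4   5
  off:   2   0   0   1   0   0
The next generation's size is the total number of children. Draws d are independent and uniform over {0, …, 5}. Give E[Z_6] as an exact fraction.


Outcome values over d=0..5: [2, 0, 0, 1, 0, 0]
Σy = 3, Σy² = 5, M = 6
μ = 3/6 = 1/2,  σ² = 5/6 − (1/2)² = 7/12
E[Z_0] = 4
E[Z_1] = 1/2·E[Z_0] = 2
E[Z_2] = 1/2·E[Z_1] = 1
E[Z_3] = 1/2·E[Z_2] = 1/2
E[Z_4] = 1/2·E[Z_3] = 1/4
E[Z_5] = 1/2·E[Z_4] = 1/8
E[Z_6] = 1/2·E[Z_5] = 1/16

1/16


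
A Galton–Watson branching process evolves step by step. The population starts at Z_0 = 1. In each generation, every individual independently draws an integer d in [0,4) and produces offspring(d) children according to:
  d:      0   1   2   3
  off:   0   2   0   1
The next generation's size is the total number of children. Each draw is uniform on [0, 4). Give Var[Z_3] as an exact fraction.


3663/4096

Outcome values over d=0..3: [0, 2, 0, 1]
Σy = 3, Σy² = 5, M = 4
μ = 3/4 = 3/4,  σ² = 5/4 − (3/4)² = 11/16
V_0 = 0, E_0 = 1
V_1 = 11/16·E_0 + (3/4)²·V_0 = 11/16;  E_1 = 3/4
V_2 = 11/16·E_1 + (3/4)²·V_1 = 231/256;  E_2 = 9/16
V_3 = 11/16·E_2 + (3/4)²·V_2 = 3663/4096;  E_3 = 27/64


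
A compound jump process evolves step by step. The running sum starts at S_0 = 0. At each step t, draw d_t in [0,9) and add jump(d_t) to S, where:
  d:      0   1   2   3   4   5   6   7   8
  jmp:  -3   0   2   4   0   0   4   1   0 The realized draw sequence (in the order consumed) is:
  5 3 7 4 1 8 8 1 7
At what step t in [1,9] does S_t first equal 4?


t=0: S=0, d=5, jump=0, S_1=0
t=1: S=0, d=3, jump=4, S_2=4
t=2: S=4, d=7, jump=1, S_3=5
t=3: S=5, d=4, jump=0, S_4=5
t=4: S=5, d=1, jump=0, S_5=5
t=5: S=5, d=8, jump=0, S_6=5
t=6: S=5, d=8, jump=0, S_7=5
t=7: S=5, d=1, jump=0, S_8=5
t=8: S=5, d=7, jump=1, S_9=6

2


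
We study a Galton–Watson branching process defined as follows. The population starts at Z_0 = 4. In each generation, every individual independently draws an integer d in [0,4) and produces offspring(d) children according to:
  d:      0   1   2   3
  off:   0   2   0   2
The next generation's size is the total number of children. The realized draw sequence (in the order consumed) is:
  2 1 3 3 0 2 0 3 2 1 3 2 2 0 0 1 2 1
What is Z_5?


gen 0: Z_0=4, draws=[2, 1, 3, 3], offspring=[0, 2, 2, 2], Z_1=6
gen 1: Z_1=6, draws=[0, 2, 0, 3, 2, 1], offspring=[0, 0, 0, 2, 0, 2], Z_2=4
gen 2: Z_2=4, draws=[3, 2, 2, 0], offspring=[2, 0, 0, 0], Z_3=2
gen 3: Z_3=2, draws=[0, 1], offspring=[0, 2], Z_4=2
gen 4: Z_4=2, draws=[2, 1], offspring=[0, 2], Z_5=2

2


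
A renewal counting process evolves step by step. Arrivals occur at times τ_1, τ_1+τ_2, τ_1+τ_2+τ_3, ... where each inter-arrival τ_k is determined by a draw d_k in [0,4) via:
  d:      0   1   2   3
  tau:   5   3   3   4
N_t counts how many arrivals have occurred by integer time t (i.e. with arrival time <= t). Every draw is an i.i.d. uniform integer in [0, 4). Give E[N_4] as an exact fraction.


3/4

Inter-arrival values over d=0..3: [5, 3, 3, 4]
Each d has probability 1/4, so the pmf of τ is: f(3) = 1/2, f(4) = 1/4, f(5) = 1/4
Renewal equation for m(n) = E[N_n]: condition on τ_1 = k (if k <= n, one arrival plus a fresh copy on the remaining n−k steps): m(n) = F(n) + Σ_{k<=n} f(k)·m(n−k), where F(n) = P(τ <= n) and m(0) = 0
m(1) = F(1) = 0
m(2) = F(2) = 0
m(3) = F(3) = 1/2
m(4) = F(4) = 3/4
E[N_4] = m(4) = 3/4


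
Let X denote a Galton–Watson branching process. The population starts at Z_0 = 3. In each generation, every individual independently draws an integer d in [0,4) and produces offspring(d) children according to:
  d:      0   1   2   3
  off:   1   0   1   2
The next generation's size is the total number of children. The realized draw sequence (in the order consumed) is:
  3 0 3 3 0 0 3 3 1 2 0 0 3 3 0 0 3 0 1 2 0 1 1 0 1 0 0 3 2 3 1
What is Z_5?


7

gen 0: Z_0=3, draws=[3, 0, 3], offspring=[2, 1, 2], Z_1=5
gen 1: Z_1=5, draws=[3, 0, 0, 3, 3], offspring=[2, 1, 1, 2, 2], Z_2=8
gen 2: Z_2=8, draws=[1, 2, 0, 0, 3, 3, 0, 0], offspring=[0, 1, 1, 1, 2, 2, 1, 1], Z_3=9
gen 3: Z_3=9, draws=[3, 0, 1, 2, 0, 1, 1, 0, 1], offspring=[2, 1, 0, 1, 1, 0, 0, 1, 0], Z_4=6
gen 4: Z_4=6, draws=[0, 0, 3, 2, 3, 1], offspring=[1, 1, 2, 1, 2, 0], Z_5=7


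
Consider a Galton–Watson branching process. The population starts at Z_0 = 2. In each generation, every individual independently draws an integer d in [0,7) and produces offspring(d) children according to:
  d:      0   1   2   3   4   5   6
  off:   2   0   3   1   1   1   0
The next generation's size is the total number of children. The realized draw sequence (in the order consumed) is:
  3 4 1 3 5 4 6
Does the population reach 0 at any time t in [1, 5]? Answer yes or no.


gen 0: Z_0=2, draws=[3, 4], offspring=[1, 1], Z_1=2
gen 1: Z_1=2, draws=[1, 3], offspring=[0, 1], Z_2=1
gen 2: Z_2=1, draws=[5], offspring=[1], Z_3=1
gen 3: Z_3=1, draws=[4], offspring=[1], Z_4=1
gen 4: Z_4=1, draws=[6], offspring=[0], Z_5=0

yes
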